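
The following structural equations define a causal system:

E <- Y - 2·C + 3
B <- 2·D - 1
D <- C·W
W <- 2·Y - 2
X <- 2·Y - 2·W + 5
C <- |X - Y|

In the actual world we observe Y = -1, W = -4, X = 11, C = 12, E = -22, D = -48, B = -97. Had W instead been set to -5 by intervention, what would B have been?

Under do(W=-5), the mechanism W <- 2·Y - 2 is discarded; W is fixed at -5.
X = 2·Y - 2·W + 5  [with Y=-1, W=-5]  = 13
C = |X - Y|  [with X=13, Y=-1]  = 14
D = C·W  [with C=14, W=-5]  = -70
B = 2·D - 1  [with D=-70]  = -141

-141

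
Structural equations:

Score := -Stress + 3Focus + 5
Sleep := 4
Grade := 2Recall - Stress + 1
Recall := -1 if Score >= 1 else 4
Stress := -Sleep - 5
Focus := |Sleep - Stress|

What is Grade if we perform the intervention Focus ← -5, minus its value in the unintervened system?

10

The intervention breaks the incoming arrows to Focus: Focus := |Sleep - Stress| no longer applies, and Focus = -5.
Stress = -Sleep - 5  [with Sleep=4]  = -9
Score = -Stress + 3Focus + 5  [with Stress=-9, Focus=-5]  = -1
Recall = -1 if Score >= 1 else 4  [with Score=-1]  = 4
Grade = 2Recall - Stress + 1  [with Recall=4, Stress=-9]  = 18
Without intervention: Stress = -Sleep - 5  [with Sleep=4]  = -9; Focus = |Sleep - Stress|  [with Sleep=4, Stress=-9]  = 13; Score = -Stress + 3Focus + 5  [with Stress=-9, Focus=13]  = 53; Recall = -1 if Score >= 1 else 4  [with Score=53]  = -1; Grade = 2Recall - Stress + 1  [with Recall=-1, Stress=-9]  = 8.
Change = 18 − 8 = 10.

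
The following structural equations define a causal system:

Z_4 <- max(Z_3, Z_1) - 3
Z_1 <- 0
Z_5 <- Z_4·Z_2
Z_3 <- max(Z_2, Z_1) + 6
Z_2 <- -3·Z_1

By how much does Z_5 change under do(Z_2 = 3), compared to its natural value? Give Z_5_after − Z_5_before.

18

do(Z_2=3) replaces the equation Z_2 <- -3·Z_1 with the constant Z_2 = 3.
Z_3 = max(Z_2, Z_1) + 6  [with Z_2=3, Z_1=0]  = 9
Z_4 = max(Z_3, Z_1) - 3  [with Z_3=9, Z_1=0]  = 6
Z_5 = Z_4·Z_2  [with Z_4=6, Z_2=3]  = 18
Without intervention: Z_2 = -3·Z_1  [with Z_1=0]  = 0; Z_3 = max(Z_2, Z_1) + 6  [with Z_2=0, Z_1=0]  = 6; Z_4 = max(Z_3, Z_1) - 3  [with Z_3=6, Z_1=0]  = 3; Z_5 = Z_4·Z_2  [with Z_4=3, Z_2=0]  = 0.
Change = 18 − 0 = 18.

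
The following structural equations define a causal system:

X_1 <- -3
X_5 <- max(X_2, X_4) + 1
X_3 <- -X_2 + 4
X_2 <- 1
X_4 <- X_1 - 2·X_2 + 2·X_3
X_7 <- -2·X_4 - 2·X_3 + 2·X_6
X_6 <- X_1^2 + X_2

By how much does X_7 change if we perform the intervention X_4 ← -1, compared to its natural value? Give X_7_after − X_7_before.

The intervention breaks the incoming arrows to X_4: X_4 <- X_1 - 2·X_2 + 2·X_3 no longer applies, and X_4 = -1.
X_3 = -X_2 + 4  [with X_2=1]  = 3
X_6 = X_1^2 + X_2  [with X_1=-3, X_2=1]  = 10
X_7 = -2·X_4 - 2·X_3 + 2·X_6  [with X_4=-1, X_3=3, X_6=10]  = 16
Without intervention: X_3 = -X_2 + 4  [with X_2=1]  = 3; X_4 = X_1 - 2·X_2 + 2·X_3  [with X_1=-3, X_2=1, X_3=3]  = 1; X_6 = X_1^2 + X_2  [with X_1=-3, X_2=1]  = 10; X_7 = -2·X_4 - 2·X_3 + 2·X_6  [with X_4=1, X_3=3, X_6=10]  = 12.
Change = 16 − 12 = 4.

4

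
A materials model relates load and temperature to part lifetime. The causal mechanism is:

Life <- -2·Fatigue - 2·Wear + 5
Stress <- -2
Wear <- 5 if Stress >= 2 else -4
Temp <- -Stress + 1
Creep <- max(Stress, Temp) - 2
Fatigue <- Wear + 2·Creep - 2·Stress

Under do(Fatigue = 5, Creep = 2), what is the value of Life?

3

The joint intervention fixes Fatigue = 5, Creep = 2, removing each variable's own equation.
Wear = 5 if Stress >= 2 else -4  [with Stress=-2]  = -4
Life = -2·Fatigue - 2·Wear + 5  [with Fatigue=5, Wear=-4]  = 3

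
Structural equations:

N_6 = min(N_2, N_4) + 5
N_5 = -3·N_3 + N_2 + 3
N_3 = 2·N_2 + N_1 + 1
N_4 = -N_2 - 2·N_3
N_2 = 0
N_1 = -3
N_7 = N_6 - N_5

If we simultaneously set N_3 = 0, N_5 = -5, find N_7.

10

Under do(N_3 = 0, N_5 = -5), each intervened variable's structural equation is replaced by its fixed value.
N_4 = -N_2 - 2·N_3  [with N_2=0, N_3=0]  = 0
N_6 = min(N_2, N_4) + 5  [with N_2=0, N_4=0]  = 5
N_7 = N_6 - N_5  [with N_6=5, N_5=-5]  = 10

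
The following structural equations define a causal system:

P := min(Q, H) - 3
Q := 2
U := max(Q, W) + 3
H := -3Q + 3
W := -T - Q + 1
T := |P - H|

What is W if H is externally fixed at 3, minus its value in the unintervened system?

do(H=3) replaces the equation H := -3Q + 3 with the constant H = 3.
P = min(Q, H) - 3  [with Q=2, H=3]  = -1
T = |P - H|  [with P=-1, H=3]  = 4
W = -T - Q + 1  [with T=4, Q=2]  = -5
Without intervention: H = -3Q + 3  [with Q=2]  = -3; P = min(Q, H) - 3  [with Q=2, H=-3]  = -6; T = |P - H|  [with P=-6, H=-3]  = 3; W = -T - Q + 1  [with T=3, Q=2]  = -4.
Change = -5 − (-4) = -1.

-1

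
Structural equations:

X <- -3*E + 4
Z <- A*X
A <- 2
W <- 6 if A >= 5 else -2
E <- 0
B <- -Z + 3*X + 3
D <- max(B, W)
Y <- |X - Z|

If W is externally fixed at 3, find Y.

The intervention breaks the incoming arrows to W: W <- 6 if A >= 5 else -2 no longer applies, and W = 3.
No directed path runs from W to Y, so Y keeps its natural value.
X = -3*E + 4  [with E=0]  = 4
Z = A*X  [with A=2, X=4]  = 8
Y = |X - Z|  [with X=4, Z=8]  = 4

4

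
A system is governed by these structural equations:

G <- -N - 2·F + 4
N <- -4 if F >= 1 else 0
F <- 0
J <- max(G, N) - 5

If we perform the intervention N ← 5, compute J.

0

Under do(N=5), the mechanism N <- -4 if F >= 1 else 0 is discarded; N is fixed at 5.
G = -N - 2·F + 4  [with N=5, F=0]  = -1
J = max(G, N) - 5  [with G=-1, N=5]  = 0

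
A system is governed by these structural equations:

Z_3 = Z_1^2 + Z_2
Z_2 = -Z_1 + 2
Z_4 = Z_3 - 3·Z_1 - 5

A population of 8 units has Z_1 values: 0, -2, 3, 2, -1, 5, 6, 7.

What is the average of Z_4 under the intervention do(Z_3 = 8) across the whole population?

Every unit gets Z_3=8 under the intervention. Z_4 values become 3, 9, -6, -3, 6, -12, -15, -18; E[Z_4|do(Z_3=8)] = -4.5.

-4.5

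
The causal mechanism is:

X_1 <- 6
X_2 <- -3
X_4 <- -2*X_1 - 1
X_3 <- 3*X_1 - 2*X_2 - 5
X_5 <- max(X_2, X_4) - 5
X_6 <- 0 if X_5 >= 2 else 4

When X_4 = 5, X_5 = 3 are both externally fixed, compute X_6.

0

The joint intervention fixes X_4 = 5, X_5 = 3, removing each variable's own equation.
X_6 = 0 if X_5 >= 2 else 4  [with X_5=3]  = 0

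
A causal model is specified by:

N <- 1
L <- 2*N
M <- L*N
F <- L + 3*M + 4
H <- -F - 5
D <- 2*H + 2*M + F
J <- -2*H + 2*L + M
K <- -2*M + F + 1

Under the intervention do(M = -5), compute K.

The intervention breaks the incoming arrows to M: M <- L*N no longer applies, and M = -5.
L = 2*N  [with N=1]  = 2
F = L + 3*M + 4  [with L=2, M=-5]  = -9
K = -2*M + F + 1  [with M=-5, F=-9]  = 2

2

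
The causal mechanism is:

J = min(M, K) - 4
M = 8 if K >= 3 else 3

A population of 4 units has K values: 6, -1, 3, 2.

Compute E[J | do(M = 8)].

Every unit gets M=8 under the intervention. J values become 2, -5, -1, -2; E[J|do(M=8)] = -1.5.

-1.5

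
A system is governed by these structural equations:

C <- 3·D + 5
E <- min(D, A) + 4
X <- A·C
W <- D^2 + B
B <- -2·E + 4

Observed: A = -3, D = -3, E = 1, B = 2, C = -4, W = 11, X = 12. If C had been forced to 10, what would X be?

-30

Under do(C=10), the mechanism C <- 3·D + 5 is discarded; C is fixed at 10.
X = A·C  [with A=-3, C=10]  = -30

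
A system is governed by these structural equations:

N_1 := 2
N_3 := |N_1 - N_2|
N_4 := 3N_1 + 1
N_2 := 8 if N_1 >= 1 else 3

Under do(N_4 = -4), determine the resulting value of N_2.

The intervention breaks the incoming arrows to N_4: N_4 := 3N_1 + 1 no longer applies, and N_4 = -4.
Since N_2 is not a descendant of the intervened variable, it is unaffected.
N_2 = 8 if N_1 >= 1 else 3  [with N_1=2]  = 8

8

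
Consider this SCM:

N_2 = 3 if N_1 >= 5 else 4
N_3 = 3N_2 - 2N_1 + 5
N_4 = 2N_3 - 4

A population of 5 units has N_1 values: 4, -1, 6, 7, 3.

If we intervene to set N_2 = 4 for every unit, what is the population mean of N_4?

14.8

do(N_2=4) breaks N_2's dependence on N_1. With N_2=4 fixed, N_4 across the units is 14, 34, 6, 2, 18, mean 14.8.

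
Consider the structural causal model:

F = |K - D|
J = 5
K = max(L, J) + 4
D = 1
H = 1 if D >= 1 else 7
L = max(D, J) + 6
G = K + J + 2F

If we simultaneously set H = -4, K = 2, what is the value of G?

Setting H = -4, K = 2 by intervention discards those variables' equations.
F = |K - D|  [with K=2, D=1]  = 1
G = K + J + 2F  [with K=2, J=5, F=1]  = 9

9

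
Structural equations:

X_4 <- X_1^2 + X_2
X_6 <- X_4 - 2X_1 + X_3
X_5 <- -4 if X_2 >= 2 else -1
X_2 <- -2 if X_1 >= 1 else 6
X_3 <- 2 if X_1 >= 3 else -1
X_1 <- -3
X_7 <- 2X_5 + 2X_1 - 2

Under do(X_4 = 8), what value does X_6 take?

Under do(X_4=8), the mechanism X_4 <- X_1^2 + X_2 is discarded; X_4 is fixed at 8.
X_3 = 2 if X_1 >= 3 else -1  [with X_1=-3]  = -1
X_6 = X_4 - 2X_1 + X_3  [with X_4=8, X_1=-3, X_3=-1]  = 13

13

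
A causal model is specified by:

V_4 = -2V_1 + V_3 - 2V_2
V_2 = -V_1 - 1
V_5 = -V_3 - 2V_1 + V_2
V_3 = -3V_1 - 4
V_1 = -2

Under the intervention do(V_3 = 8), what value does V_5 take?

-3

do(V_3=8) replaces the equation V_3 = -3V_1 - 4 with the constant V_3 = 8.
V_2 = -V_1 - 1  [with V_1=-2]  = 1
V_5 = -V_3 - 2V_1 + V_2  [with V_3=8, V_1=-2, V_2=1]  = -3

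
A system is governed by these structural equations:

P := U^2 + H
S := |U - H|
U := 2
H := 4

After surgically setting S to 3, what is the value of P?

8

Under do(S=3), the mechanism S := |U - H| is discarded; S is fixed at 3.
Since P is not a descendant of the intervened variable, it is unaffected.
P = U^2 + H  [with U=2, H=4]  = 8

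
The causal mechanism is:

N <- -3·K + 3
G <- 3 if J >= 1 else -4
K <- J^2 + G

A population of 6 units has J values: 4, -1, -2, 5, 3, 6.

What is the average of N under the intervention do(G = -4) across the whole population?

The intervention sets G=-4 in all 6 units regardless of J. Recomputing N per unit gives -33, 12, 3, -60, -12, -93; average -30.5.

-30.5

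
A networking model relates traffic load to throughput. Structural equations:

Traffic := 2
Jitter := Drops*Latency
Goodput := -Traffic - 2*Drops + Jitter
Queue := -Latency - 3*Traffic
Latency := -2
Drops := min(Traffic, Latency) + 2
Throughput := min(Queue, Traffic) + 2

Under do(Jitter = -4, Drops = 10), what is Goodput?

-26

Setting Jitter = -4, Drops = 10 by intervention discards those variables' equations.
Goodput = -Traffic - 2*Drops + Jitter  [with Traffic=2, Drops=10, Jitter=-4]  = -26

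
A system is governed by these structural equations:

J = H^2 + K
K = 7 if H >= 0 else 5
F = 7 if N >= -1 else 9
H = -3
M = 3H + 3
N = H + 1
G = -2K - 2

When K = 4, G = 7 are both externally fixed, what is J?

Under do(K = 4, G = 7), each intervened variable's structural equation is replaced by its fixed value.
J = H^2 + K  [with H=-3, K=4]  = 13

13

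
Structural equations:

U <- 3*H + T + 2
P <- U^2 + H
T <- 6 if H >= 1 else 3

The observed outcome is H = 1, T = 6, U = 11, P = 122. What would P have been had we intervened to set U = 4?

17

The intervention breaks the incoming arrows to U: U <- 3*H + T + 2 no longer applies, and U = 4.
P = U^2 + H  [with U=4, H=1]  = 17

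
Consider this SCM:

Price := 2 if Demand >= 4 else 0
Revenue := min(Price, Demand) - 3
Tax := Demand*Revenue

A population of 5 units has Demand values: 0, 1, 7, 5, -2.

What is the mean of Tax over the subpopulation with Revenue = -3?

-1.5

E[Tax|Revenue=-3] averages over only the 2 units with Revenue=-3 (Demand = 0, 1): Tax = 0, -3, mean -1.5.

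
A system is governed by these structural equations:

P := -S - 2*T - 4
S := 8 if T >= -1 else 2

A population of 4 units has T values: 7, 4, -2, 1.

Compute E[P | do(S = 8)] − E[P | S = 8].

3

do(S=8) breaks S's dependence on T. With S=8 fixed, P across the units is -26, -20, -8, -14, mean -17.
Observing S=8 restricts to units where S's equation naturally yields 8: T ∈ {7, 4, 1}. In that subpopulation P = -26, -20, -14, mean -20.
Difference = -17 − (-20) = 3.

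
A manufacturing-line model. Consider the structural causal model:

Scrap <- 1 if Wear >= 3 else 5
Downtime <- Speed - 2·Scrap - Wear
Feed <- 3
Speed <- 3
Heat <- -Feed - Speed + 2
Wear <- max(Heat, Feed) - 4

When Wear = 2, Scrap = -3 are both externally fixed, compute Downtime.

The joint intervention fixes Wear = 2, Scrap = -3, removing each variable's own equation.
Downtime = Speed - 2·Scrap - Wear  [with Speed=3, Scrap=-3, Wear=2]  = 7

7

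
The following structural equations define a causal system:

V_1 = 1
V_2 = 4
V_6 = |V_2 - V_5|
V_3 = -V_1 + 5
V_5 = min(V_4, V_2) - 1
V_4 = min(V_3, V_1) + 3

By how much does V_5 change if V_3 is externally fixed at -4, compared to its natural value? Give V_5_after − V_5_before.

do(V_3=-4) replaces the equation V_3 = -V_1 + 5 with the constant V_3 = -4.
V_4 = min(V_3, V_1) + 3  [with V_3=-4, V_1=1]  = -1
V_5 = min(V_4, V_2) - 1  [with V_4=-1, V_2=4]  = -2
Without intervention: V_3 = -V_1 + 5  [with V_1=1]  = 4; V_4 = min(V_3, V_1) + 3  [with V_3=4, V_1=1]  = 4; V_5 = min(V_4, V_2) - 1  [with V_4=4, V_2=4]  = 3.
Change = -2 − 3 = -5.

-5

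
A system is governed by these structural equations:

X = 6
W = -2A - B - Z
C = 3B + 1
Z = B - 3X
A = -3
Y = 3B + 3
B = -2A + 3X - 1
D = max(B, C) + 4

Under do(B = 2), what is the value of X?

6

Under do(B=2), the mechanism B = -2A + 3X - 1 is discarded; B is fixed at 2.
X is not downstream of the intervention, so its value is determined by the original equations.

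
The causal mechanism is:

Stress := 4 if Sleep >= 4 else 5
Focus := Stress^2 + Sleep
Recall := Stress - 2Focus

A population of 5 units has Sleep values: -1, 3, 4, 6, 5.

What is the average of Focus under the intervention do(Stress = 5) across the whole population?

28.4

Every unit gets Stress=5 under the intervention. Focus values become 24, 28, 29, 31, 30; E[Focus|do(Stress=5)] = 28.4.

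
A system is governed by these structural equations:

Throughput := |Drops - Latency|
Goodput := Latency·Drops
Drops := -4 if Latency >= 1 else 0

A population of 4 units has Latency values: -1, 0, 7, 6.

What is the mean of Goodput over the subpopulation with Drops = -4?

-26

Observing Drops=-4 restricts to units where Drops's equation naturally yields -4: Latency ∈ {7, 6}. In that subpopulation Goodput = -28, -24, mean -26.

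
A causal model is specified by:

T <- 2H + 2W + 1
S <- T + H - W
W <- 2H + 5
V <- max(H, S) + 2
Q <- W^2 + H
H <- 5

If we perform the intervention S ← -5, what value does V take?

7

Intervening sets S = -5 and removes its equation (S <- T + H - W).
V = max(H, S) + 2  [with H=5, S=-5]  = 7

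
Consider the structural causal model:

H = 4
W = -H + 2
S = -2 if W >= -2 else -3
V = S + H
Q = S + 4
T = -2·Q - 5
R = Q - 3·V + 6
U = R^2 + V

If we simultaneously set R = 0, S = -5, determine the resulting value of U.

-1

Setting R = 0, S = -5 by intervention discards those variables' equations.
V = S + H  [with S=-5, H=4]  = -1
U = R^2 + V  [with R=0, V=-1]  = -1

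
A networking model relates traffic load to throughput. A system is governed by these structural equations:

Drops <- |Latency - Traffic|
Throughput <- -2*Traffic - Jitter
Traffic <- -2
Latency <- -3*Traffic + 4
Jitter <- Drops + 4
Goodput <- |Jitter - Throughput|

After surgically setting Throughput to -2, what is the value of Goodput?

The intervention breaks the incoming arrows to Throughput: Throughput <- -2*Traffic - Jitter no longer applies, and Throughput = -2.
Latency = -3*Traffic + 4  [with Traffic=-2]  = 10
Drops = |Latency - Traffic|  [with Latency=10, Traffic=-2]  = 12
Jitter = Drops + 4  [with Drops=12]  = 16
Goodput = |Jitter - Throughput|  [with Jitter=16, Throughput=-2]  = 18

18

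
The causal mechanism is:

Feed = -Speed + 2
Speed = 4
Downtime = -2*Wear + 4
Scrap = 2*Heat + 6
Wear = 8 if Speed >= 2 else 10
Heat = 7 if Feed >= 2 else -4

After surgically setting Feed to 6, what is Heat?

The intervention breaks the incoming arrows to Feed: Feed = -Speed + 2 no longer applies, and Feed = 6.
Heat = 7 if Feed >= 2 else -4  [with Feed=6]  = 7

7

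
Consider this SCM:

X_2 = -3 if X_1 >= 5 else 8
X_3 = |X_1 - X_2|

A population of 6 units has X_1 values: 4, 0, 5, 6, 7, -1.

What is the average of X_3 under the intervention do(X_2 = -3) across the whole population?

The intervention sets X_2=-3 in all 6 units regardless of X_1. Recomputing X_3 per unit gives 7, 3, 8, 9, 10, 2; average 6.5.

6.5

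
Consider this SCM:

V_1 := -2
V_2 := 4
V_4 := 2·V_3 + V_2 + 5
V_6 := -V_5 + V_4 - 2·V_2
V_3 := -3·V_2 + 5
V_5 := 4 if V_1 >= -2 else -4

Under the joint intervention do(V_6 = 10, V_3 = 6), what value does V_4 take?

21

Under do(V_6 = 10, V_3 = 6), each intervened variable's structural equation is replaced by its fixed value.
V_4 = 2·V_3 + V_2 + 5  [with V_3=6, V_2=4]  = 21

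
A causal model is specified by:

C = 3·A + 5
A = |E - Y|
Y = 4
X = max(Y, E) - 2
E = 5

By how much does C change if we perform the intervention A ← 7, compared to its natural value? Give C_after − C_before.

do(A=7) replaces the equation A = |E - Y| with the constant A = 7.
C = 3·A + 5  [with A=7]  = 26
Without intervention: A = |E - Y|  [with E=5, Y=4]  = 1; C = 3·A + 5  [with A=1]  = 8.
Change = 26 − 8 = 18.

18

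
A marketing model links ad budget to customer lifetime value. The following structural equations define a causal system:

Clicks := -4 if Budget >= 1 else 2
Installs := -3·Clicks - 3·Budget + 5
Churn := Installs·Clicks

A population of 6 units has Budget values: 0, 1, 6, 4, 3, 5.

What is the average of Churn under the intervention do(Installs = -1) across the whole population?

3

Every unit gets Installs=-1 under the intervention. Churn values become -2, 4, 4, 4, 4, 4; E[Churn|do(Installs=-1)] = 3.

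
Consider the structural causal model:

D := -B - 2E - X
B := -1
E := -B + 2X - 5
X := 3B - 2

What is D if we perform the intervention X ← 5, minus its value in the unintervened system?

Under do(X=5), the mechanism X := 3B - 2 is discarded; X is fixed at 5.
E = -B + 2X - 5  [with B=-1, X=5]  = 6
D = -B - 2E - X  [with B=-1, E=6, X=5]  = -16
Without intervention: X = 3B - 2  [with B=-1]  = -5; E = -B + 2X - 5  [with B=-1, X=-5]  = -14; D = -B - 2E - X  [with B=-1, E=-14, X=-5]  = 34.
Change = -16 − 34 = -50.

-50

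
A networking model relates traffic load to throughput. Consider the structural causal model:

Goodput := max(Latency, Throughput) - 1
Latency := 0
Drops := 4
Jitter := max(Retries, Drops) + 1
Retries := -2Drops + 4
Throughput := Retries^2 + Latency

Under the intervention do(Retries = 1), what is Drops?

Under do(Retries=1), the mechanism Retries := -2Drops + 4 is discarded; Retries is fixed at 1.
Since Drops is not a descendant of the intervened variable, it is unaffected.

4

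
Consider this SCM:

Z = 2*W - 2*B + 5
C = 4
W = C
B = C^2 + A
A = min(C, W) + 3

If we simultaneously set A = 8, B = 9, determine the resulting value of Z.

-5

Setting A = 8, B = 9 by intervention discards those variables' equations.
W = C  [with C=4]  = 4
Z = 2*W - 2*B + 5  [with W=4, B=9]  = -5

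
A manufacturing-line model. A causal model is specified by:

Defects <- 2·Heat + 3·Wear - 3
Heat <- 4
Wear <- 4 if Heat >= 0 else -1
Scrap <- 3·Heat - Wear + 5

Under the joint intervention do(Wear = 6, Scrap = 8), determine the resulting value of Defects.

The joint intervention fixes Wear = 6, Scrap = 8, removing each variable's own equation.
Defects = 2·Heat + 3·Wear - 3  [with Heat=4, Wear=6]  = 23

23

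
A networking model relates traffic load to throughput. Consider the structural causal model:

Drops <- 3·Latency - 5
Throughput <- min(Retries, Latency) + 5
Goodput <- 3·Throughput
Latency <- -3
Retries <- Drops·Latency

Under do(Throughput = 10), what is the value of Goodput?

30

Intervening sets Throughput = 10 and removes its equation (Throughput <- min(Retries, Latency) + 5).
Goodput = 3·Throughput  [with Throughput=10]  = 30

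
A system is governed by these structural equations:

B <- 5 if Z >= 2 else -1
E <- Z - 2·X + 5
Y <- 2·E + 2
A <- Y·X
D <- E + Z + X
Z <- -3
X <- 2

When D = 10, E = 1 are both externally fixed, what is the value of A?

The joint intervention fixes D = 10, E = 1, removing each variable's own equation.
Y = 2·E + 2  [with E=1]  = 4
A = Y·X  [with Y=4, X=2]  = 8

8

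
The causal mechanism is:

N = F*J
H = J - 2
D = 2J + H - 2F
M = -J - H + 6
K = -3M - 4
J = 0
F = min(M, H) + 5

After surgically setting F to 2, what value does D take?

Under do(F=2), the mechanism F = min(M, H) + 5 is discarded; F is fixed at 2.
H = J - 2  [with J=0]  = -2
D = 2J + H - 2F  [with J=0, H=-2, F=2]  = -6

-6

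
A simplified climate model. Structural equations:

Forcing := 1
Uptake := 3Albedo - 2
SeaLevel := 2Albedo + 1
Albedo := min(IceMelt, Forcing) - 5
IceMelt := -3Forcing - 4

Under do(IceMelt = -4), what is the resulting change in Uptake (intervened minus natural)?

9

do(IceMelt=-4) replaces the equation IceMelt := -3Forcing - 4 with the constant IceMelt = -4.
Albedo = min(IceMelt, Forcing) - 5  [with IceMelt=-4, Forcing=1]  = -9
Uptake = 3Albedo - 2  [with Albedo=-9]  = -29
Without intervention: IceMelt = -3Forcing - 4  [with Forcing=1]  = -7; Albedo = min(IceMelt, Forcing) - 5  [with IceMelt=-7, Forcing=1]  = -12; Uptake = 3Albedo - 2  [with Albedo=-12]  = -38.
Change = -29 − (-38) = 9.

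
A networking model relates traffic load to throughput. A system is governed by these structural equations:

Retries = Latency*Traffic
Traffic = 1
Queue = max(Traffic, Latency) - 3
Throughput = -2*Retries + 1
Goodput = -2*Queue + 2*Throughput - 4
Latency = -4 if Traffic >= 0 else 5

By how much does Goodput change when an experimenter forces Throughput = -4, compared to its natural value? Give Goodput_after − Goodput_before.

The intervention breaks the incoming arrows to Throughput: Throughput = -2*Retries + 1 no longer applies, and Throughput = -4.
Latency = -4 if Traffic >= 0 else 5  [with Traffic=1]  = -4
Queue = max(Traffic, Latency) - 3  [with Traffic=1, Latency=-4]  = -2
Goodput = -2*Queue + 2*Throughput - 4  [with Queue=-2, Throughput=-4]  = -8
Without intervention: Latency = -4 if Traffic >= 0 else 5  [with Traffic=1]  = -4; Queue = max(Traffic, Latency) - 3  [with Traffic=1, Latency=-4]  = -2; Retries = Latency*Traffic  [with Latency=-4, Traffic=1]  = -4; Throughput = -2*Retries + 1  [with Retries=-4]  = 9; Goodput = -2*Queue + 2*Throughput - 4  [with Queue=-2, Throughput=9]  = 18.
Change = -8 − 18 = -26.

-26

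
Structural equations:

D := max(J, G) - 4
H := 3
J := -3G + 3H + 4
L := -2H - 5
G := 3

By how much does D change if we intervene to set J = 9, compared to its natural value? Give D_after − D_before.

5

The intervention breaks the incoming arrows to J: J := -3G + 3H + 4 no longer applies, and J = 9.
D = max(J, G) - 4  [with J=9, G=3]  = 5
Without intervention: J = -3G + 3H + 4  [with G=3, H=3]  = 4; D = max(J, G) - 4  [with J=4, G=3]  = 0.
Change = 5 − 0 = 5.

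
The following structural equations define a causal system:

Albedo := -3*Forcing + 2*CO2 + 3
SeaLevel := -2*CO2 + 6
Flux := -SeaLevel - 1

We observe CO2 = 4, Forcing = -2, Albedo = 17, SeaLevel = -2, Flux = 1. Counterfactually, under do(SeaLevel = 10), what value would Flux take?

-11

Intervening sets SeaLevel = 10 and removes its equation (SeaLevel := -2*CO2 + 6).
Flux = -SeaLevel - 1  [with SeaLevel=10]  = -11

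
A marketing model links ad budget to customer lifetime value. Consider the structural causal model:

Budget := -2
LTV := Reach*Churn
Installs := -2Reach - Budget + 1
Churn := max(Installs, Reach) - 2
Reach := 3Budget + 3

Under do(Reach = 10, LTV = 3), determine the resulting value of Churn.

8

The joint intervention fixes Reach = 10, LTV = 3, removing each variable's own equation.
Installs = -2Reach - Budget + 1  [with Reach=10, Budget=-2]  = -17
Churn = max(Installs, Reach) - 2  [with Installs=-17, Reach=10]  = 8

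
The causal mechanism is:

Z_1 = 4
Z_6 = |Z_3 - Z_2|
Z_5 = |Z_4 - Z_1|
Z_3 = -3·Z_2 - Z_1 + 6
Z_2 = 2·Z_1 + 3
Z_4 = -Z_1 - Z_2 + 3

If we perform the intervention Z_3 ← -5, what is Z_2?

Under do(Z_3=-5), the mechanism Z_3 = -3·Z_2 - Z_1 + 6 is discarded; Z_3 is fixed at -5.
Since Z_2 is not a descendant of the intervened variable, it is unaffected.
Z_2 = 2·Z_1 + 3  [with Z_1=4]  = 11

11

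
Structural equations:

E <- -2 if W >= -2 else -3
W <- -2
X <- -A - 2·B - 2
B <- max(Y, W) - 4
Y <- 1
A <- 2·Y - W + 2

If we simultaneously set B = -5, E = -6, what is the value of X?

2

Setting B = -5, E = -6 by intervention discards those variables' equations.
A = 2·Y - W + 2  [with Y=1, W=-2]  = 6
X = -A - 2·B - 2  [with A=6, B=-5]  = 2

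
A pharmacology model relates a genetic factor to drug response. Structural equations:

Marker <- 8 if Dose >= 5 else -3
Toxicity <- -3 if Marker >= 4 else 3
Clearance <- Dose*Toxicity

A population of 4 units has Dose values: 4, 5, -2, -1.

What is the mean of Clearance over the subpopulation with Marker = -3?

1

Observing Marker=-3 restricts to units where Marker's equation naturally yields -3: Dose ∈ {4, -2, -1}. In that subpopulation Clearance = 12, -6, -3, mean 1.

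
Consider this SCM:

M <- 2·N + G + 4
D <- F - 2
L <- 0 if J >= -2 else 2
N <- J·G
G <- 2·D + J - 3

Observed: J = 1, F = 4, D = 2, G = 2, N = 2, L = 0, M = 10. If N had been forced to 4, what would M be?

Under do(N=4), the mechanism N <- J·G is discarded; N is fixed at 4.
D = F - 2  [with F=4]  = 2
G = 2·D + J - 3  [with D=2, J=1]  = 2
M = 2·N + G + 4  [with N=4, G=2]  = 14

14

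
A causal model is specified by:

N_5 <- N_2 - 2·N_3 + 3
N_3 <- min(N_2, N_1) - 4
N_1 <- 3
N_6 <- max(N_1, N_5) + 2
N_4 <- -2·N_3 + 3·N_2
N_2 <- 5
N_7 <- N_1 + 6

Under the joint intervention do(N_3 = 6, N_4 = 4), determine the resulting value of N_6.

Setting N_3 = 6, N_4 = 4 by intervention discards those variables' equations.
N_5 = N_2 - 2·N_3 + 3  [with N_2=5, N_3=6]  = -4
N_6 = max(N_1, N_5) + 2  [with N_1=3, N_5=-4]  = 5

5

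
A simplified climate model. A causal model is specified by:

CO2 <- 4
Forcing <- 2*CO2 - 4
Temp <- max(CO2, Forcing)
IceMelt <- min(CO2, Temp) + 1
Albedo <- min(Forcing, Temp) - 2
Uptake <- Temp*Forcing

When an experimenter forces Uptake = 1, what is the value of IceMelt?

do(Uptake=1) replaces the equation Uptake <- Temp*Forcing with the constant Uptake = 1.
No directed path runs from Uptake to IceMelt, so IceMelt keeps its natural value.
Forcing = 2*CO2 - 4  [with CO2=4]  = 4
Temp = max(CO2, Forcing)  [with CO2=4, Forcing=4]  = 4
IceMelt = min(CO2, Temp) + 1  [with CO2=4, Temp=4]  = 5

5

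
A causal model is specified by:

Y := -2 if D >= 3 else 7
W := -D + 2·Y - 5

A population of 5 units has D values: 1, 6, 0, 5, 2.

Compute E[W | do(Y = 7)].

do(Y=7) breaks Y's dependence on D. With Y=7 fixed, W across the units is 8, 3, 9, 4, 7, mean 6.2.

6.2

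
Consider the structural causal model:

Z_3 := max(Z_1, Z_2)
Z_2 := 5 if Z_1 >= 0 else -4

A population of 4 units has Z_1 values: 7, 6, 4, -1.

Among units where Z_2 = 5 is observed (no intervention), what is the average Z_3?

6

E[Z_3|Z_2=5] averages over only the 3 units with Z_2=5 (Z_1 = 7, 6, 4): Z_3 = 7, 6, 5, mean 6.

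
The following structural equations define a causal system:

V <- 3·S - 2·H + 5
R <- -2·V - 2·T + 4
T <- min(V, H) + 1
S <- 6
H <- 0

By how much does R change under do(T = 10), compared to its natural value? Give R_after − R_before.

Intervening sets T = 10 and removes its equation (T <- min(V, H) + 1).
V = 3·S - 2·H + 5  [with S=6, H=0]  = 23
R = -2·V - 2·T + 4  [with V=23, T=10]  = -62
Without intervention: V = 3·S - 2·H + 5  [with S=6, H=0]  = 23; T = min(V, H) + 1  [with V=23, H=0]  = 1; R = -2·V - 2·T + 4  [with V=23, T=1]  = -44.
Change = -62 − (-44) = -18.

-18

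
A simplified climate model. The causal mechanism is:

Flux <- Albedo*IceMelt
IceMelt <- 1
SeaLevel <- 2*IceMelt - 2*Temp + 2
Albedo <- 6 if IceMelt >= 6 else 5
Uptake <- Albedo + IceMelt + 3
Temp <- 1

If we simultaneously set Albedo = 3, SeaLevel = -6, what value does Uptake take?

7

Setting Albedo = 3, SeaLevel = -6 by intervention discards those variables' equations.
Uptake = Albedo + IceMelt + 3  [with Albedo=3, IceMelt=1]  = 7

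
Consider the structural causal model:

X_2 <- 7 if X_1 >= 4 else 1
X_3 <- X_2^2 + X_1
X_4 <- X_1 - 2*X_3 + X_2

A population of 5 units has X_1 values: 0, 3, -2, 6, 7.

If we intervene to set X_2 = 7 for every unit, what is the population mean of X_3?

Every unit gets X_2=7 under the intervention. X_3 values become 49, 52, 47, 55, 56; E[X_3|do(X_2=7)] = 51.8.

51.8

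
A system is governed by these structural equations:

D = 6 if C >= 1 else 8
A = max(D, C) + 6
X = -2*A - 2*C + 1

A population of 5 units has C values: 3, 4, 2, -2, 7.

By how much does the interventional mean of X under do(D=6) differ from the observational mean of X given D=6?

2.5

The intervention sets D=6 in all 5 units regardless of C. Recomputing X per unit gives -29, -31, -27, -19, -39; average -29.
Observing D=6 restricts to units where D's equation naturally yields 6: C ∈ {3, 4, 2, 7}. In that subpopulation X = -29, -31, -27, -39, mean -31.5.
Difference = -29 − (-31.5) = 2.5.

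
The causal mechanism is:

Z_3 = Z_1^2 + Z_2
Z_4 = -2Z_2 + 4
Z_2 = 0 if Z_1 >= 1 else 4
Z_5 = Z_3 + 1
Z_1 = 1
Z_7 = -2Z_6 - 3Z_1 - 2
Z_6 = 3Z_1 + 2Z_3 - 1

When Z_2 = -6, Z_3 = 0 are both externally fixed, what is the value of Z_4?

16

Setting Z_2 = -6, Z_3 = 0 by intervention discards those variables' equations.
Z_4 = -2Z_2 + 4  [with Z_2=-6]  = 16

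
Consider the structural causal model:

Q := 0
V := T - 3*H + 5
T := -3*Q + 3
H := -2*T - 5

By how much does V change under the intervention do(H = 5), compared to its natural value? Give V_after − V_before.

The intervention breaks the incoming arrows to H: H := -2*T - 5 no longer applies, and H = 5.
T = -3*Q + 3  [with Q=0]  = 3
V = T - 3*H + 5  [with T=3, H=5]  = -7
Without intervention: T = -3*Q + 3  [with Q=0]  = 3; H = -2*T - 5  [with T=3]  = -11; V = T - 3*H + 5  [with T=3, H=-11]  = 41.
Change = -7 − 41 = -48.

-48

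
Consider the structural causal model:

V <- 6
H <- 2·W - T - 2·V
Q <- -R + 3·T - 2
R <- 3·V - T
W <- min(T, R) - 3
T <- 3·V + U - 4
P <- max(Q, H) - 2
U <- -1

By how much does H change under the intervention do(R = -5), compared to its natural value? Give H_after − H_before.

Under do(R=-5), the mechanism R <- 3·V - T is discarded; R is fixed at -5.
T = 3·V + U - 4  [with V=6, U=-1]  = 13
W = min(T, R) - 3  [with T=13, R=-5]  = -8
H = 2·W - T - 2·V  [with W=-8, T=13, V=6]  = -41
Without intervention: T = 3·V + U - 4  [with V=6, U=-1]  = 13; R = 3·V - T  [with V=6, T=13]  = 5; W = min(T, R) - 3  [with T=13, R=5]  = 2; H = 2·W - T - 2·V  [with W=2, T=13, V=6]  = -21.
Change = -41 − (-21) = -20.

-20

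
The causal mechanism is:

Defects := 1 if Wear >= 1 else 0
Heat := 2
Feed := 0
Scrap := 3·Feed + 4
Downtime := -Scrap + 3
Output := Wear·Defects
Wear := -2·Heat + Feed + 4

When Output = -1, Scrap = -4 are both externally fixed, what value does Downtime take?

7

Setting Output = -1, Scrap = -4 by intervention discards those variables' equations.
Downtime = -Scrap + 3  [with Scrap=-4]  = 7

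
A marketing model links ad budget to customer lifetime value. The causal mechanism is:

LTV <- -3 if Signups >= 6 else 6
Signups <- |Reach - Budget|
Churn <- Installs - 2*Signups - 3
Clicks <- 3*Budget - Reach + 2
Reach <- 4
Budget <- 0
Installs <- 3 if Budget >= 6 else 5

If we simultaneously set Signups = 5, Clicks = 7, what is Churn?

-8

The joint intervention fixes Signups = 5, Clicks = 7, removing each variable's own equation.
Installs = 3 if Budget >= 6 else 5  [with Budget=0]  = 5
Churn = Installs - 2*Signups - 3  [with Installs=5, Signups=5]  = -8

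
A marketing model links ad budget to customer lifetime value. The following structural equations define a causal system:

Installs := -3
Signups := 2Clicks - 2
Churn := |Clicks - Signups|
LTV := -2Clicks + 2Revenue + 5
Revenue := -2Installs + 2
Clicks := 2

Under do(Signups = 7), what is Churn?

The intervention breaks the incoming arrows to Signups: Signups := 2Clicks - 2 no longer applies, and Signups = 7.
Churn = |Clicks - Signups|  [with Clicks=2, Signups=7]  = 5

5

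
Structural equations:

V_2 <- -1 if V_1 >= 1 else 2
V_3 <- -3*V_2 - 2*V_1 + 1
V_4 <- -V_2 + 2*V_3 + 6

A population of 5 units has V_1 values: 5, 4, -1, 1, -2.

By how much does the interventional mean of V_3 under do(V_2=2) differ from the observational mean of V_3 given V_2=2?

-5.8

The intervention sets V_2=2 in all 5 units regardless of V_1. Recomputing V_3 per unit gives -15, -13, -3, -7, -1; average -7.8.
E[V_3|V_2=2] averages over only the 2 units with V_2=2 (V_1 = -1, -2): V_3 = -3, -1, mean -2.
Difference = -7.8 − (-2) = -5.8.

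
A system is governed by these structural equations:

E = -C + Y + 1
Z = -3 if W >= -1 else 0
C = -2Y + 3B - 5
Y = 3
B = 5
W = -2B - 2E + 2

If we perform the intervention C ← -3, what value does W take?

do(C=-3) replaces the equation C = -2Y + 3B - 5 with the constant C = -3.
E = -C + Y + 1  [with C=-3, Y=3]  = 7
W = -2B - 2E + 2  [with B=5, E=7]  = -22

-22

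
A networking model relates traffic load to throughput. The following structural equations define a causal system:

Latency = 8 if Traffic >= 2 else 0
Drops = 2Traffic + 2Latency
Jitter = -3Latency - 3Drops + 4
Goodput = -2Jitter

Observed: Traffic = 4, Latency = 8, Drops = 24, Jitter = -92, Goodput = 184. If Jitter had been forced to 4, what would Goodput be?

Intervening sets Jitter = 4 and removes its equation (Jitter = -3Latency - 3Drops + 4).
Goodput = -2Jitter  [with Jitter=4]  = -8

-8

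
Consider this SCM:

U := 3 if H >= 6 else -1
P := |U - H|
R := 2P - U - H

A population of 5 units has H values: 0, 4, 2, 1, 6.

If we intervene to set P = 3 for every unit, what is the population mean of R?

3.6

do(P=3) breaks P's dependence on H. With P=3 fixed, R across the units is 7, 3, 5, 6, -3, mean 3.6.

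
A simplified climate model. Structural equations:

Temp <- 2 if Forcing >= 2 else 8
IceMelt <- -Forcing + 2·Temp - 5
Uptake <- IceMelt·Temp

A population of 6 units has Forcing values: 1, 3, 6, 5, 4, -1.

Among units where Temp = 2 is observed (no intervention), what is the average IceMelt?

-5.5

Observing Temp=2 restricts to units where Temp's equation naturally yields 2: Forcing ∈ {3, 6, 5, 4}. In that subpopulation IceMelt = -4, -7, -6, -5, mean -5.5.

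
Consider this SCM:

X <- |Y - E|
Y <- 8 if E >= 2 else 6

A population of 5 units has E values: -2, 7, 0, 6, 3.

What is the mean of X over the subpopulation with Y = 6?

E[X|Y=6] averages over only the 2 units with Y=6 (E = -2, 0): X = 8, 6, mean 7.

7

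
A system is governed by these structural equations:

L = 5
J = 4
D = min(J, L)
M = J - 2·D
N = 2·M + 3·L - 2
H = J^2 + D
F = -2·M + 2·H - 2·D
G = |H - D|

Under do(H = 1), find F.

Intervening sets H = 1 and removes its equation (H = J^2 + D).
D = min(J, L)  [with J=4, L=5]  = 4
M = J - 2·D  [with J=4, D=4]  = -4
F = -2·M + 2·H - 2·D  [with M=-4, H=1, D=4]  = 2

2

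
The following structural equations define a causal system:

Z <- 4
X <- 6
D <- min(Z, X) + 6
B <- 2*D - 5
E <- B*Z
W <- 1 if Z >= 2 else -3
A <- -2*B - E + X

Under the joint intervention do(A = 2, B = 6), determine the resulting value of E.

Under do(A = 2, B = 6), each intervened variable's structural equation is replaced by its fixed value.
E = B*Z  [with B=6, Z=4]  = 24

24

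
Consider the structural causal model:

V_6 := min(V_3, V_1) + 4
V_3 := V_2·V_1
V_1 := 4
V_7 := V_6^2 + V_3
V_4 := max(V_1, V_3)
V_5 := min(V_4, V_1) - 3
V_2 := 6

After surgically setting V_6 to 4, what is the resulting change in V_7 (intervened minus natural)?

-48

Intervening sets V_6 = 4 and removes its equation (V_6 := min(V_3, V_1) + 4).
V_3 = V_2·V_1  [with V_2=6, V_1=4]  = 24
V_7 = V_6^2 + V_3  [with V_6=4, V_3=24]  = 40
Without intervention: V_3 = V_2·V_1  [with V_2=6, V_1=4]  = 24; V_6 = min(V_3, V_1) + 4  [with V_3=24, V_1=4]  = 8; V_7 = V_6^2 + V_3  [with V_6=8, V_3=24]  = 88.
Change = 40 − 88 = -48.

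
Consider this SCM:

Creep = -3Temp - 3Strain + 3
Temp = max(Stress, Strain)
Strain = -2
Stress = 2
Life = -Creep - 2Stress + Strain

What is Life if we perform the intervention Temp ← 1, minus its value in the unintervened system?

-3

do(Temp=1) replaces the equation Temp = max(Stress, Strain) with the constant Temp = 1.
Creep = -3Temp - 3Strain + 3  [with Temp=1, Strain=-2]  = 6
Life = -Creep - 2Stress + Strain  [with Creep=6, Stress=2, Strain=-2]  = -12
Without intervention: Temp = max(Stress, Strain)  [with Stress=2, Strain=-2]  = 2; Creep = -3Temp - 3Strain + 3  [with Temp=2, Strain=-2]  = 3; Life = -Creep - 2Stress + Strain  [with Creep=3, Stress=2, Strain=-2]  = -9.
Change = -12 − (-9) = -3.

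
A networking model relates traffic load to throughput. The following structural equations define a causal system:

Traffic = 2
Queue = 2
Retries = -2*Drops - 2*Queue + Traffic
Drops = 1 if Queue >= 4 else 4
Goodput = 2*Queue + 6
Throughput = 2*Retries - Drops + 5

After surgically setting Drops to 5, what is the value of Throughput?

do(Drops=5) replaces the equation Drops = 1 if Queue >= 4 else 4 with the constant Drops = 5.
Retries = -2*Drops - 2*Queue + Traffic  [with Drops=5, Queue=2, Traffic=2]  = -12
Throughput = 2*Retries - Drops + 5  [with Retries=-12, Drops=5]  = -24

-24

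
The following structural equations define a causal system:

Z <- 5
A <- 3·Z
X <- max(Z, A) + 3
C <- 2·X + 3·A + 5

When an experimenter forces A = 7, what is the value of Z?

5

Under do(A=7), the mechanism A <- 3·Z is discarded; A is fixed at 7.
Z is not downstream of the intervention, so its value is determined by the original equations.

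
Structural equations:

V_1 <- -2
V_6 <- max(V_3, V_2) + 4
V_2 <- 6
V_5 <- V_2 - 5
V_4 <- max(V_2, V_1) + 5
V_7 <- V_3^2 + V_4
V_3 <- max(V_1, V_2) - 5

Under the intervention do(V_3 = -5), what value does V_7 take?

36

The intervention breaks the incoming arrows to V_3: V_3 <- max(V_1, V_2) - 5 no longer applies, and V_3 = -5.
V_4 = max(V_2, V_1) + 5  [with V_2=6, V_1=-2]  = 11
V_7 = V_3^2 + V_4  [with V_3=-5, V_4=11]  = 36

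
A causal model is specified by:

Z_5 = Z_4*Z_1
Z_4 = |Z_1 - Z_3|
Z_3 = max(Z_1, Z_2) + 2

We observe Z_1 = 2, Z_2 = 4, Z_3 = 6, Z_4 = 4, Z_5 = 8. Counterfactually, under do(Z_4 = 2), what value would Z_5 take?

4

Intervening sets Z_4 = 2 and removes its equation (Z_4 = |Z_1 - Z_3|).
Z_5 = Z_4*Z_1  [with Z_4=2, Z_1=2]  = 4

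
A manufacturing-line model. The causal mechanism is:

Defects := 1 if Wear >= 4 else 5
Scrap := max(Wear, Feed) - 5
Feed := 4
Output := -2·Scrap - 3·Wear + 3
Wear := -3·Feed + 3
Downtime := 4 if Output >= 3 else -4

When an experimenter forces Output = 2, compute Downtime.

-4

The intervention breaks the incoming arrows to Output: Output := -2·Scrap - 3·Wear + 3 no longer applies, and Output = 2.
Downtime = 4 if Output >= 3 else -4  [with Output=2]  = -4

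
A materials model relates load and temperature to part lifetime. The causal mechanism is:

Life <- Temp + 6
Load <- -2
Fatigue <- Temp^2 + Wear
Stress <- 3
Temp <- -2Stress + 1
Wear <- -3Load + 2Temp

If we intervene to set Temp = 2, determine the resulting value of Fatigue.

do(Temp=2) replaces the equation Temp <- -2Stress + 1 with the constant Temp = 2.
Wear = -3Load + 2Temp  [with Load=-2, Temp=2]  = 10
Fatigue = Temp^2 + Wear  [with Temp=2, Wear=10]  = 14

14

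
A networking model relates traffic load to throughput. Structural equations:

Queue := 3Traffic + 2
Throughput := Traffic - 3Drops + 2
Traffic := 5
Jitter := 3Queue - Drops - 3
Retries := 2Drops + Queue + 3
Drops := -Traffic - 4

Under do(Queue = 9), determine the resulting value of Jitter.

33

do(Queue=9) replaces the equation Queue := 3Traffic + 2 with the constant Queue = 9.
Drops = -Traffic - 4  [with Traffic=5]  = -9
Jitter = 3Queue - Drops - 3  [with Queue=9, Drops=-9]  = 33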